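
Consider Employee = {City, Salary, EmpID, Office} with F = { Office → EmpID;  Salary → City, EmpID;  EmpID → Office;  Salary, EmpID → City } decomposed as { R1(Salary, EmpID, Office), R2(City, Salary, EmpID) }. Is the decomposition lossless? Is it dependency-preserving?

Lossless test: (Salary, EmpID)⁺ = {City, Salary, EmpID, Office}, which contains all of one fragment — lossless.
Dependency preservation: every FD's attributes lie within a single fragment, so each can be enforced locally — preserved.

lossless and dependency-preserving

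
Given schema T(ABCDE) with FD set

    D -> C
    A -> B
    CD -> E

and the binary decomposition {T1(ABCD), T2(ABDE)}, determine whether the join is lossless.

Common attributes: T1 ∩ T2 = {ABD}.
Closure of {ABD}: D → C applies, adding C; CD → E applies, adding E. So (ABD)⁺ = {ABCDE}.
This closure contains every attribute of T1, so T1 ∩ T2 → T1. The join is lossless.

Yes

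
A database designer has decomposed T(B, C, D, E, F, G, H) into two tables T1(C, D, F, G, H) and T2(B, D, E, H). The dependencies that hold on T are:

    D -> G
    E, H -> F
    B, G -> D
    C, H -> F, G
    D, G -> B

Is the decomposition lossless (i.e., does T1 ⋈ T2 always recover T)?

Common attributes: T1 ∩ T2 = {D, H}.
Closure of {D, H}: D → G applies, adding G; D, G → B applies, adding B. So (D, H)⁺ = {B, D, G, H}.
The closure contains neither all of T1 = {C, D, F, G, H} nor all of T2 = {B, D, E, H}, so the common attributes are not a superkey of either fragment. The join is lossy.

No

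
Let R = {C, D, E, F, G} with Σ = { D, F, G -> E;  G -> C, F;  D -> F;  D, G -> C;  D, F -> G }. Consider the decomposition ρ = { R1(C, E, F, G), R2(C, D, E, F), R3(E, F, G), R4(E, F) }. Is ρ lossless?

Chase test. Columns are C, D, E, F, G; row i has aⱼ where attribute j ∈ Ri, else bᵢⱼ.
Initial tableau (one row per fragment):
  row 1: a1 b12 a3 a4 a5
  row 2: a1 a2 a3 a4 b25
  row 3: b31 b32 a3 a4 a5
  row 4: b41 b42 a3 a4 b45
Rows 1 and 3 agree on G; apply G→C, F and equate their C, F entries.
No row becomes fully distinguished — the join is lossy.

No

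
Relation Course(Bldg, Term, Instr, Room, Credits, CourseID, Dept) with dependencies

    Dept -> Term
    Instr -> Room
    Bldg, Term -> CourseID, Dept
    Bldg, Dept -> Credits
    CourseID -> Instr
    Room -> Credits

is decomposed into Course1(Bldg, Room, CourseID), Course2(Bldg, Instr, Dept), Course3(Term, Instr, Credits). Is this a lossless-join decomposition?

Chase test. Columns are Bldg, Term, Instr, Room, Credits, CourseID, Dept; row i has aⱼ where attribute j ∈ Coursei, else bᵢⱼ.
Initial tableau (one row per fragment):
  row 1: a1 b12 b13 a4 b15 a6 b17
  row 2: a1 b22 a3 b24 b25 b26 a7
  row 3: b31 a2 a3 b34 a5 b36 b37
Rows 2 and 3 agree on Instr; apply Instr→Room and equate their Room entries.
Rows 2 and 3 agree on Room; apply Room→Credits and equate their Credits entries.
No row becomes fully distinguished — the join is lossy.

No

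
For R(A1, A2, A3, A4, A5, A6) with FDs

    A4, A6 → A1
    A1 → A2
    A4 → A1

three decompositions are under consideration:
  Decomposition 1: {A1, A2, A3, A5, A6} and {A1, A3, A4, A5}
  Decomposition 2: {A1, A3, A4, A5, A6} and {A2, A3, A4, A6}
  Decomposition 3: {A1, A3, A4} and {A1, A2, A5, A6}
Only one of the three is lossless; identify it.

Decomposition 1: common = {A1, A3, A5}, closure = {A1, A2, A3, A5} → lossy.
Decomposition 2: common = {A3, A4, A6}, closure = {A1, A2, A3, A4, A6} → lossless.
Decomposition 3: common = {A1}, closure = {A1, A2} → lossy.

Decomposition 2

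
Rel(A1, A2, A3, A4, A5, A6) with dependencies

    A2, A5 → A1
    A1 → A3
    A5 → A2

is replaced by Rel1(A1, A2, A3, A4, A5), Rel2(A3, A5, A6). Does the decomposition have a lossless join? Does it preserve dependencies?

Lossless test: (A3, A5)⁺ = {A1, A2, A3, A5}, which is a superkey of neither fragment — lossy.
Dependency preservation: every FD's attributes lie within a single fragment, so each can be enforced locally — preserved.

lossy but dependency-preserving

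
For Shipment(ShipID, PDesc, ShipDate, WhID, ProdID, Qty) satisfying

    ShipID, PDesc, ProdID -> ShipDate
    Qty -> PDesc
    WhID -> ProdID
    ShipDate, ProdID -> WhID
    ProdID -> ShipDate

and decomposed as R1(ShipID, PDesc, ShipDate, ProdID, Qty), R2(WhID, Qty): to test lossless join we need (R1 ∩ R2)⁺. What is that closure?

R1 ∩ R2 = {Qty}.
Qty → PDesc applies, adding PDesc
Closure: {PDesc, Qty}.

PDesc, Qty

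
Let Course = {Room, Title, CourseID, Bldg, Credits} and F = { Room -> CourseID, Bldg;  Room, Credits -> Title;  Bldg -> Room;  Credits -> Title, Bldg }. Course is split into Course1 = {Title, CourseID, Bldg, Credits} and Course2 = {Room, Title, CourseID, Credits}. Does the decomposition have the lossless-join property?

Common attributes: Course1 ∩ Course2 = {Title, CourseID, Credits}.
Closure of {Title, CourseID, Credits}: Credits → Title, Bldg applies, adding Bldg; Bldg → Room applies, adding Room. So (Title, CourseID, Credits)⁺ = {Room, Title, CourseID, Bldg, Credits}.
This closure contains every attribute of Course1, so Course1 ∩ Course2 → Course1. The join is lossless.

Yes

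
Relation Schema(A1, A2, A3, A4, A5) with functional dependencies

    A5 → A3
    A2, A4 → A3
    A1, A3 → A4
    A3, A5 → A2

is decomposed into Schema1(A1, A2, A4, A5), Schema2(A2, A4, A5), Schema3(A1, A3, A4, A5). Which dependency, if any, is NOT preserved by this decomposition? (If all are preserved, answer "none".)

A2, A4 → A3

Check A2, A4 → A3: no single fragment contains all of {A2, A3, A4}, and the restricted closure of {A2, A4} across the fragments never reaches {A3}.
A5 → A3 is preserved.
A1, A3 → A4 is preserved.
A3, A5 → A2 is preserved.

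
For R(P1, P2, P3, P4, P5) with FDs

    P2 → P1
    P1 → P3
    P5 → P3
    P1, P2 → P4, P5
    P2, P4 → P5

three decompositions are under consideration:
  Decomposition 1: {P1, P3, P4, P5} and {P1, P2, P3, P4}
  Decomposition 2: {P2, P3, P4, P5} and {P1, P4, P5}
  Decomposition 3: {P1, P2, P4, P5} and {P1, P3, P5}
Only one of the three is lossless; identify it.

Decomposition 1: common = {P1, P3, P4}, closure = {P1, P3, P4} → lossy.
Decomposition 2: common = {P4, P5}, closure = {P3, P4, P5} → lossy.
Decomposition 3: common = {P1, P5}, closure = {P1, P3, P5} → lossless.

Decomposition 3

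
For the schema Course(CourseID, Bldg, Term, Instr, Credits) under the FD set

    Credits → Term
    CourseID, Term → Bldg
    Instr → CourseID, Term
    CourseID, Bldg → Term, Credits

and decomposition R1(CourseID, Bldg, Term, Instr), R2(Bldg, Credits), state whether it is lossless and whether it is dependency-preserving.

Lossless test: (Bldg)⁺ = {Bldg}, which is a superkey of neither fragment — lossy.
Dependency preservation: the restricted closure of {Credits} across the fragments never reaches {Term}, so Credits → Term cannot be enforced without a join — not preserved.

lossy and not dependency-preserving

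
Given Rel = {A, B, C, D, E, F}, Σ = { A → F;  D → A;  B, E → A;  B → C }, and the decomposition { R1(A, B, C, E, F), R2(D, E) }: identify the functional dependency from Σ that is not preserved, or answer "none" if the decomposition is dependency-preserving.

D → A

Check D → A: no single fragment contains all of {A, D}, and the restricted closure of {D} across the fragments never reaches {A}.
A → F is preserved.
B, E → A is preserved.
B → C is preserved.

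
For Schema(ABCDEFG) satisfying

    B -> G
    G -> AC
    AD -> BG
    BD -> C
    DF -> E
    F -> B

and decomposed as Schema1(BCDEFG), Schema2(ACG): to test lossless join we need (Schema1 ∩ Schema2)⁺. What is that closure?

ACG

Schema1 ∩ Schema2 = {CG}.
G → AC applies, adding A
Closure: {ACG}.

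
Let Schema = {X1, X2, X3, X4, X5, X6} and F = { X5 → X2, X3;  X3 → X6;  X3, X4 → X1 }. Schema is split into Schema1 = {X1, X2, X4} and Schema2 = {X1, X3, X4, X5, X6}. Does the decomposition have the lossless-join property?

No

Common attributes: Schema1 ∩ Schema2 = {X1, X4}.
No dependency enlarges {X1, X4}, so (X1, X4)⁺ = {X1, X4}.
The closure contains neither all of Schema1 = {X1, X2, X4} nor all of Schema2 = {X1, X3, X4, X5, X6}, so the common attributes are not a superkey of either fragment. The join is lossy.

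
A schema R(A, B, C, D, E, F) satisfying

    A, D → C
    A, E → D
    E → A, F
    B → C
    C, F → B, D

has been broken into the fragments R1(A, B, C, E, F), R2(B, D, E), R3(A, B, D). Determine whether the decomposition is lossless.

Chase test. Columns are A, B, C, D, E, F; row i has aⱼ where attribute j ∈ Ri, else bᵢⱼ.
Initial tableau (one row per fragment):
  row 1: a1 a2 a3 b14 a5 a6
  row 2: b21 a2 b23 a4 a5 b26
  row 3: a1 a2 b33 a4 b35 b36
Rows 1 and 2 agree on E; apply E→A, F and equate their A, F entries.
Rows 1 and 2 agree on B; apply B→C and equate their C entries.
Rows 1 and 3 agree on B; apply B→C and equate their C entries.
Rows 1 and 2 agree on C, F; apply C, F→B, D and equate their B, D entries.
Row 1 is now all distinguished symbols — the join is lossless.

Yes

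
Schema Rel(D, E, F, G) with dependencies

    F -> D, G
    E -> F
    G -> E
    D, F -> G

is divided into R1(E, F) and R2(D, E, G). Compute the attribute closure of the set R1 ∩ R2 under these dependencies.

R1 ∩ R2 = {E}.
E → F applies, adding F
F → D, G applies, adding D, G
Closure: {D, E, F, G}.

D, E, F, G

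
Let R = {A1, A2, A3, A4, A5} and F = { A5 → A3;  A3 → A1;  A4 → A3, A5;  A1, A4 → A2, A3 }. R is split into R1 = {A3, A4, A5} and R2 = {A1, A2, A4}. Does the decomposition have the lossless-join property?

Common attributes: R1 ∩ R2 = {A4}.
Closure of {A4}: A4 → A3, A5 applies, adding A3, A5; A3 → A1 applies, adding A1; A1, A4 → A2, A3 applies, adding A2. So (A4)⁺ = {A1, A2, A3, A4, A5}.
This closure contains every attribute of R1, so R1 ∩ R2 → R1. The join is lossless.

Yes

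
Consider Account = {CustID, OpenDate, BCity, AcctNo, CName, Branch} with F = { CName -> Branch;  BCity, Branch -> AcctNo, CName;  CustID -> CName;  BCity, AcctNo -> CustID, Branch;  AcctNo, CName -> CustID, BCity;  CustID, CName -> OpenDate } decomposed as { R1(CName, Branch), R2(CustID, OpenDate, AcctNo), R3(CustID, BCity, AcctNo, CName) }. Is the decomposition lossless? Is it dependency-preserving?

lossless but not dependency-preserving

Lossless test (chase): Rows 1 and 3 agree on CName; apply CName→Branch and equate their Branch entries. Rows 2 and 3 agree on CustID; apply CustID→CName and equate their CName entries. Rows 2 and 3 agree on AcctNo, CName; apply AcctNo, CName→CustID, BCity and equate their CustID, BCity entries. Rows 2 and 3 agree on CustID, CName; apply CustID, CName→OpenDate and equate their OpenDate entries. Rows 1 and 2 agree on CName; apply CName→Branch and equate their Branch entries. Row 2 is now all distinguished symbols — the join is lossless.
Dependency preservation: the restricted closure of {BCity, Branch} across the fragments never reaches {AcctNo, CName}, so BCity, Branch → AcctNo, CName cannot be enforced without a join — not preserved.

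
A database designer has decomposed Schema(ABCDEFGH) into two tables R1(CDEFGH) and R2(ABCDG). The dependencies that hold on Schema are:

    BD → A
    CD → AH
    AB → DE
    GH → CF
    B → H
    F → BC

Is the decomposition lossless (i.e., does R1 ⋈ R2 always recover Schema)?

Yes

Common attributes: R1 ∩ R2 = {CDG}.
Closure of {CDG}: CD → AH applies, adding AH; GH → CF applies, adding F; F → BC applies, adding B; AB → DE applies, adding E. So (CDG)⁺ = {ABCDEFGH}.
This closure contains every attribute of R1, so R1 ∩ R2 → R1. The join is lossless.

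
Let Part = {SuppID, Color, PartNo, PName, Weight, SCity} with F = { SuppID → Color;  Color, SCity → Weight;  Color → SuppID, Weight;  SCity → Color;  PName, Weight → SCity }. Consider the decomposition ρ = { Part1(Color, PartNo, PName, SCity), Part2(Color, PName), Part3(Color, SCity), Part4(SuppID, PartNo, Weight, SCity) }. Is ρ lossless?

Yes

Chase test. Columns are SuppID, Color, PartNo, PName, Weight, SCity; row i has aⱼ where attribute j ∈ Parti, else bᵢⱼ.
Initial tableau (one row per fragment):
  row 1: b11 a2 a3 a4 b15 a6
  row 2: b21 a2 b23 a4 b25 b26
  row 3: b31 a2 b33 b34 b35 a6
  row 4: a1 b42 a3 b44 a5 a6
Rows 1 and 3 agree on Color, SCity; apply Color, SCity→Weight and equate their Weight entries.
Rows 1 and 2 agree on Color; apply Color→SuppID, Weight and equate their SuppID, Weight entries.
Rows 1 and 3 agree on Color; apply Color→SuppID, Weight and equate their SuppID, Weight entries.
Rows 1 and 4 agree on SCity; apply SCity→Color and equate their Color entries.
Rows 1 and 2 agree on PName, Weight; apply PName, Weight→SCity and equate their SCity entries.
Rows 1 and 4 agree on Color, SCity; apply Color, SCity→Weight and equate their Weight entries.
Rows 1 and 4 agree on Color; apply Color→SuppID, Weight and equate their SuppID, Weight entries.
Row 1 is now all distinguished symbols — the join is lossless.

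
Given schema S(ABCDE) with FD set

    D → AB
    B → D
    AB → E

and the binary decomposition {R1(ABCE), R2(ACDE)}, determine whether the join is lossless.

Common attributes: R1 ∩ R2 = {ACE}.
No dependency enlarges {ACE}, so (ACE)⁺ = {ACE}.
The closure contains neither all of R1 = {ABCE} nor all of R2 = {ACDE}, so the common attributes are not a superkey of either fragment. The join is lossy.

No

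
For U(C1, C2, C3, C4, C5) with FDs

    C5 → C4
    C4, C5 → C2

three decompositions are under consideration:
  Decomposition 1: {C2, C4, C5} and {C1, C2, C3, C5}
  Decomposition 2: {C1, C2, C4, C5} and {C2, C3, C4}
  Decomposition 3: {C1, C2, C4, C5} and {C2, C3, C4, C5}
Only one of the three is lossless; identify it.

Decomposition 1: common = {C2, C5}, closure = {C2, C4, C5} → lossless.
Decomposition 2: common = {C2, C4}, closure = {C2, C4} → lossy.
Decomposition 3: common = {C2, C4, C5}, closure = {C2, C4, C5} → lossy.

Decomposition 1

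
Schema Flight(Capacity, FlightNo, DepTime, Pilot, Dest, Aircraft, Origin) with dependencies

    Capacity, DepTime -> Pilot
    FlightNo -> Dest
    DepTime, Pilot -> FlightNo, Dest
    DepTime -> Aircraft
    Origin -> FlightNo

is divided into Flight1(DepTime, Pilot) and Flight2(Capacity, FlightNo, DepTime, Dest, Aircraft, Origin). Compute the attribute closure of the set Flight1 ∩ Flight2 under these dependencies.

DepTime, Aircraft

Flight1 ∩ Flight2 = {DepTime}.
DepTime → Aircraft applies, adding Aircraft
Closure: {DepTime, Aircraft}.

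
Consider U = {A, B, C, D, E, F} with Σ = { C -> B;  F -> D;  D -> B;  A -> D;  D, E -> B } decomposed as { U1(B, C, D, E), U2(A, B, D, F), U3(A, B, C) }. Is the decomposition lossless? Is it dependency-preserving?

lossy but dependency-preserving

Lossless test (chase): Rows 2 and 3 agree on A; apply A→D and equate their D entries. No row becomes fully distinguished — the join is lossy.
Dependency preservation: every FD's attributes lie within a single fragment, so each can be enforced locally — preserved.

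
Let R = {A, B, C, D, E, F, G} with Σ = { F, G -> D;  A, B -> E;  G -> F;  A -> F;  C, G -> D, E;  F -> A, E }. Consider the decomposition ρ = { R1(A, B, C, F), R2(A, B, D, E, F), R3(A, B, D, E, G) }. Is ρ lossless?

Chase test. Columns are A, B, C, D, E, F, G; row i has aⱼ where attribute j ∈ Ri, else bᵢⱼ.
Initial tableau (one row per fragment):
  row 1: a1 a2 a3 b14 b15 a6 b17
  row 2: a1 a2 b23 a4 a5 a6 b27
  row 3: a1 a2 b33 a4 a5 b36 a7
Rows 1 and 2 agree on A, B; apply A, B→E and equate their E entries.
Rows 1 and 3 agree on A; apply A→F and equate their F entries.
No row becomes fully distinguished — the join is lossy.

No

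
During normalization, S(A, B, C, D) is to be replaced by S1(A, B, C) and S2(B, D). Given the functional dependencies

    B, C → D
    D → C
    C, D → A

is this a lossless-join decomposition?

No

Common attributes: S1 ∩ S2 = {B}.
No dependency enlarges {B}, so (B)⁺ = {B}.
The closure contains neither all of S1 = {A, B, C} nor all of S2 = {B, D}, so the common attributes are not a superkey of either fragment. The join is lossy.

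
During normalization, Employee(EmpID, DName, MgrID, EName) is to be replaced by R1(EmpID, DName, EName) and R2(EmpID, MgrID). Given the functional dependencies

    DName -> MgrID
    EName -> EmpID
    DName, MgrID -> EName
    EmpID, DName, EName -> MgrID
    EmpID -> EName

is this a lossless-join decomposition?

Common attributes: R1 ∩ R2 = {EmpID}.
Closure of {EmpID}: EmpID → EName applies, adding EName. So (EmpID)⁺ = {EmpID, EName}.
The closure contains neither all of R1 = {EmpID, DName, EName} nor all of R2 = {EmpID, MgrID}, so the common attributes are not a superkey of either fragment. The join is lossy.

No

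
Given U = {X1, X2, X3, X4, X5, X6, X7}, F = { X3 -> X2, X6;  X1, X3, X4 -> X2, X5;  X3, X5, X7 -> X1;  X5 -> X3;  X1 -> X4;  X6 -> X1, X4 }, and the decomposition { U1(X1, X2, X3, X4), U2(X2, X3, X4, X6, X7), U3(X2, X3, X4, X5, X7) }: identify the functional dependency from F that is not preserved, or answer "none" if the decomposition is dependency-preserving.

Check X6 → X1, X4: no single fragment contains all of {X1, X4, X6}, and the restricted closure of {X6} across the fragments never reaches {X1, X4}.
X3 → X2, X6 is preserved.
X1, X3, X4 → X2, X5 is preserved.
X3, X5, X7 → X1 is preserved.
X5 → X3 is preserved.
X1 → X4 is preserved.

X6 -> X1, X4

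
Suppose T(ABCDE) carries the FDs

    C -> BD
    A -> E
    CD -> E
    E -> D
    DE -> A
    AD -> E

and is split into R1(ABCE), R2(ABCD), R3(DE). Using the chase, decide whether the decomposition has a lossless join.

Yes

Chase test. Columns are ABCDE; row i has aⱼ where attribute j ∈ Ri, else bᵢⱼ.
Initial tableau (one row per fragment):
  row 1: a1 a2 a3 b14 a5
  row 2: a1 a2 a3 a4 b25
  row 3: b31 b32 b33 a4 a5
Rows 1 and 2 agree on C; apply C→BD and equate their BD entries.
Rows 1 and 2 agree on A; apply A→E and equate their E entries.
Rows 1 and 3 agree on DE; apply DE→A and equate their A entries.
Row 1 is now all distinguished symbols — the join is lossless.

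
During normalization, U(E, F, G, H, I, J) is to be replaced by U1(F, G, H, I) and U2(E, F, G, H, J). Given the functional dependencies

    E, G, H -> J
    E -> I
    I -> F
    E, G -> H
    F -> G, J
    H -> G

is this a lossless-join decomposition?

No

Common attributes: U1 ∩ U2 = {F, G, H}.
Closure of {F, G, H}: F → G, J applies, adding J. So (F, G, H)⁺ = {F, G, H, J}.
The closure contains neither all of U1 = {F, G, H, I} nor all of U2 = {E, F, G, H, J}, so the common attributes are not a superkey of either fragment. The join is lossy.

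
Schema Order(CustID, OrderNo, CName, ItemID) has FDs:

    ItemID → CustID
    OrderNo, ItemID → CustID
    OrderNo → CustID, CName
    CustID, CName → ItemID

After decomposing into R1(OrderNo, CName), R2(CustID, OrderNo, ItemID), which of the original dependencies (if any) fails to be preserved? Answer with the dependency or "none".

CustID, CName → ItemID

Check CustID, CName → ItemID: no single fragment contains all of {CustID, CName, ItemID}, and the restricted closure of {CustID, CName} across the fragments never reaches {ItemID}.
ItemID → CustID is preserved.
OrderNo, ItemID → CustID is preserved.
OrderNo → CustID, CName is preserved.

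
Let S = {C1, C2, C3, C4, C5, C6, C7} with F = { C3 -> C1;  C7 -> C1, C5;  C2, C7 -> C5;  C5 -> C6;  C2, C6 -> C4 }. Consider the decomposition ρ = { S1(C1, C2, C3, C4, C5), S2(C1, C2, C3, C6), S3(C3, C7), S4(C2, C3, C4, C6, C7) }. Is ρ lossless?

No

Chase test. Columns are C1, C2, C3, C4, C5, C6, C7; row i has aⱼ where attribute j ∈ Si, else bᵢⱼ.
Initial tableau (one row per fragment):
  row 1: a1 a2 a3 a4 a5 b16 b17
  row 2: a1 a2 a3 b24 b25 a6 b27
  row 3: b31 b32 a3 b34 b35 b36 a7
  row 4: b41 a2 a3 a4 b45 a6 a7
Rows 1 and 3 agree on C3; apply C3→C1 and equate their C1 entries.
Rows 1 and 4 agree on C3; apply C3→C1 and equate their C1 entries.
Rows 3 and 4 agree on C7; apply C7→C1, C5 and equate their C1, C5 entries.
Rows 3 and 4 agree on C5; apply C5→C6 and equate their C6 entries.
Rows 2 and 4 agree on C2, C6; apply C2, C6→C4 and equate their C4 entries.
No row becomes fully distinguished — the join is lossy.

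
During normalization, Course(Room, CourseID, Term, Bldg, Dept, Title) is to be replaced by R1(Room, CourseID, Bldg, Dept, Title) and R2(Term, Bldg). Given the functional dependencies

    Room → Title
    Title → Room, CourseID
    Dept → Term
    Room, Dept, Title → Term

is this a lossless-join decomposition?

No

Common attributes: R1 ∩ R2 = {Bldg}.
No dependency enlarges {Bldg}, so (Bldg)⁺ = {Bldg}.
The closure contains neither all of R1 = {Room, CourseID, Bldg, Dept, Title} nor all of R2 = {Term, Bldg}, so the common attributes are not a superkey of either fragment. The join is lossy.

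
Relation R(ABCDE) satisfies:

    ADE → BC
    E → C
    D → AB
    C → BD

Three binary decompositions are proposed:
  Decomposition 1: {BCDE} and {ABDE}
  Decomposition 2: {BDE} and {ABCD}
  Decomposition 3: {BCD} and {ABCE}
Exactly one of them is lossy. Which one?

Decomposition 1: common = {BDE}, closure = {ABCDE} → lossless.
Decomposition 2: common = {BD}, closure = {ABD} → lossy.
Decomposition 3: common = {BC}, closure = {ABCD} → lossless.

Decomposition 2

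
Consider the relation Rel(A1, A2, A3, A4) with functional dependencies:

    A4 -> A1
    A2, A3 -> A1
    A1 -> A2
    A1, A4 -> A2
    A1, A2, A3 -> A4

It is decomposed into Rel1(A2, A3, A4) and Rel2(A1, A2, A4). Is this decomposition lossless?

Yes

Common attributes: Rel1 ∩ Rel2 = {A2, A4}.
Closure of {A2, A4}: A4 → A1 applies, adding A1. So (A2, A4)⁺ = {A1, A2, A4}.
This closure contains every attribute of Rel2, so Rel1 ∩ Rel2 → Rel2. The join is lossless.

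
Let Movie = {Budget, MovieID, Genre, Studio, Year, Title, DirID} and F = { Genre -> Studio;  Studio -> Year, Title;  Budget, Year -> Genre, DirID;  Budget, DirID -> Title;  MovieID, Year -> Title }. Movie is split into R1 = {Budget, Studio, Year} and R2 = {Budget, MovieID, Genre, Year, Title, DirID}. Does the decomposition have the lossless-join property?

Yes

Common attributes: R1 ∩ R2 = {Budget, Year}.
Closure of {Budget, Year}: Budget, Year → Genre, DirID applies, adding Genre, DirID; Budget, DirID → Title applies, adding Title; Genre → Studio applies, adding Studio. So (Budget, Year)⁺ = {Budget, Genre, Studio, Year, Title, DirID}.
This closure contains every attribute of R1, so R1 ∩ R2 → R1. The join is lossless.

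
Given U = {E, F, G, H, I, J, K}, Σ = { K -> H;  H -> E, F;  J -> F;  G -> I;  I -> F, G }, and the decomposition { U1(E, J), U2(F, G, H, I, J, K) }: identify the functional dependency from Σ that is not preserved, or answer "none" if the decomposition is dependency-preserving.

H -> E, F

Check H → E, F: no single fragment contains all of {E, F, H}, and the restricted closure of {H} across the fragments never reaches {E, F}.
K → H is preserved.
J → F is preserved.
G → I is preserved.
I → F, G is preserved.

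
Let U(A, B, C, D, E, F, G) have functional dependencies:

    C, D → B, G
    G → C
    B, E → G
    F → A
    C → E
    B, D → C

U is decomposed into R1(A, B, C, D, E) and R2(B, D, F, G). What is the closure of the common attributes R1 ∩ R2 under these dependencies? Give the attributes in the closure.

B, C, D, E, G

R1 ∩ R2 = {B, D}.
B, D → C applies, adding C
C, D → B, G applies, adding G
C → E applies, adding E
Closure: {B, C, D, E, G}.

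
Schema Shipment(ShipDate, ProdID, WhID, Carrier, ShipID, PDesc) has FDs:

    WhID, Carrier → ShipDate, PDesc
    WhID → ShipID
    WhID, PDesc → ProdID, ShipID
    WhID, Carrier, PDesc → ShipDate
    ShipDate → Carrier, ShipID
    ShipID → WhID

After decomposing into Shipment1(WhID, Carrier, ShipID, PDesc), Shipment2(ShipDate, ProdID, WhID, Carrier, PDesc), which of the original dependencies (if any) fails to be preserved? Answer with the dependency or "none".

WhID, Carrier → ShipDate, PDesc lies within Shipment2.
WhID → ShipID lies within Shipment1.
WhID, PDesc → ProdID, ShipID: restricted closure across fragments reaches ProdID, ShipID.
WhID, Carrier, PDesc → ShipDate lies within Shipment2.
ShipDate → Carrier, ShipID: restricted closure across fragments reaches Carrier, ShipID.
ShipID → WhID lies within Shipment1.
Every dependency is enforceable on the fragments, so the decomposition is dependency-preserving.

none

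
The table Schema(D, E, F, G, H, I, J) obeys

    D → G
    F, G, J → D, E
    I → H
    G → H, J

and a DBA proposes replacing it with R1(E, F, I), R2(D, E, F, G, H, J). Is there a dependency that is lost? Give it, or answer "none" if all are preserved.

Check I → H: no single fragment contains all of {H, I}, and the restricted closure of {I} across the fragments never reaches {H}.
D → G is preserved.
F, G, J → D, E is preserved.
G → H, J is preserved.

I → H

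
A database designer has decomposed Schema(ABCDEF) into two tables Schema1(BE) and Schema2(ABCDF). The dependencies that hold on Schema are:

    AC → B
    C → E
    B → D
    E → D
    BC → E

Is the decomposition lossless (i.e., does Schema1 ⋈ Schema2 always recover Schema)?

Common attributes: Schema1 ∩ Schema2 = {B}.
Closure of {B}: B → D applies, adding D. So (B)⁺ = {BD}.
The closure contains neither all of Schema1 = {BE} nor all of Schema2 = {ABCDF}, so the common attributes are not a superkey of either fragment. The join is lossy.

No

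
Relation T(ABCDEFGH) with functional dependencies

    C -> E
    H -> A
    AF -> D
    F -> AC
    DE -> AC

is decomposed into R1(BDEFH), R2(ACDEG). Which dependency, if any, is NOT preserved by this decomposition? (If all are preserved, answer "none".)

H -> A

Check H → A: no single fragment contains all of {AH}, and the restricted closure of {H} across the fragments never reaches {A}.
C → E is preserved.
AF → D is preserved.
F → AC is preserved.
DE → AC is preserved.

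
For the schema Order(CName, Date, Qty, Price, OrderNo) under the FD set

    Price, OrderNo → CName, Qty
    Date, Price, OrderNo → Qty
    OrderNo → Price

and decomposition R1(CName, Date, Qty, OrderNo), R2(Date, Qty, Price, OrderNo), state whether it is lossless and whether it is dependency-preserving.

Lossless test: (Date, Qty, OrderNo)⁺ = {CName, Date, Qty, Price, OrderNo}, which contains all of one fragment — lossless.
Dependency preservation: Price, OrderNo → CName, Qty is not contained in any single fragment, but the restricted closure of its left-hand side across the fragments still reaches the right-hand side; the remaining FDs each lie inside some fragment. All dependencies are preserved.

lossless and dependency-preserving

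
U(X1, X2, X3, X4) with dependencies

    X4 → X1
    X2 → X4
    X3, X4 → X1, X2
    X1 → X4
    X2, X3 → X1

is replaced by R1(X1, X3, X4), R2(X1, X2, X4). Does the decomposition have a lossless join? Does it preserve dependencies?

lossy and not dependency-preserving

Lossless test: (X1, X4)⁺ = {X1, X4}, which is a superkey of neither fragment — lossy.
Dependency preservation: the restricted closure of {X3, X4} across the fragments never reaches {X1, X2}, so X3, X4 → X1, X2 cannot be enforced without a join — not preserved.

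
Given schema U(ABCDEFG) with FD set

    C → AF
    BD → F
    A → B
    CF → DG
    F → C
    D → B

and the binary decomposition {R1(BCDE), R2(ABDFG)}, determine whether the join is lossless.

Yes

Common attributes: R1 ∩ R2 = {BD}.
Closure of {BD}: BD → F applies, adding F; F → C applies, adding C; C → AF applies, adding A; CF → DG applies, adding G. So (BD)⁺ = {ABCDFG}.
This closure contains every attribute of R2, so R1 ∩ R2 → R2. The join is lossless.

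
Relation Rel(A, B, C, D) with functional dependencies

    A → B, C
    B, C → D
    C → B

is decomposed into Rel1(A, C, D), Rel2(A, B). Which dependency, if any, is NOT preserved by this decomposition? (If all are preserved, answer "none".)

Check C → B: no single fragment contains all of {B, C}, and the restricted closure of {C} across the fragments never reaches {B}.
A → B, C is preserved.
B, C → D is preserved.

C → B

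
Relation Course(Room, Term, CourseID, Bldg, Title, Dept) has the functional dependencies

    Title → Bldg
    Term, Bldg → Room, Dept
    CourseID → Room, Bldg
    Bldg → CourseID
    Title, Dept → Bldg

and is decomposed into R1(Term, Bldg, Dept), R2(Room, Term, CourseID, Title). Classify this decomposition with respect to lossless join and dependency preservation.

lossy and not dependency-preserving

Lossless test: (Term)⁺ = {Term}, which is a superkey of neither fragment — lossy.
Dependency preservation: the restricted closure of {Title} across the fragments never reaches {Bldg}, so Title → Bldg cannot be enforced without a join — not preserved.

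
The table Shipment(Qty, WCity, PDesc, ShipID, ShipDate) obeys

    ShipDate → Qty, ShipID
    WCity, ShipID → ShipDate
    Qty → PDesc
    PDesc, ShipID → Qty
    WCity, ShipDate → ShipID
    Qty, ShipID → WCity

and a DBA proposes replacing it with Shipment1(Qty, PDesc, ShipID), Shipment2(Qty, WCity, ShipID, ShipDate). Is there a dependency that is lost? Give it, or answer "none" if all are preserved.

ShipDate → Qty, ShipID lies within Shipment2.
WCity, ShipID → ShipDate lies within Shipment2.
Qty → PDesc lies within Shipment1.
PDesc, ShipID → Qty lies within Shipment1.
WCity, ShipDate → ShipID lies within Shipment2.
Qty, ShipID → WCity lies within Shipment2.
Every dependency is enforceable on the fragments, so the decomposition is dependency-preserving.

none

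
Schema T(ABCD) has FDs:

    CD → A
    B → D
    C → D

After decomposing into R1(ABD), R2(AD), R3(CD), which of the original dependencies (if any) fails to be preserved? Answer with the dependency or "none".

Check CD → A: no single fragment contains all of {ACD}, and the restricted closure of {CD} across the fragments never reaches {A}.
B → D is preserved.
C → D is preserved.

CD → A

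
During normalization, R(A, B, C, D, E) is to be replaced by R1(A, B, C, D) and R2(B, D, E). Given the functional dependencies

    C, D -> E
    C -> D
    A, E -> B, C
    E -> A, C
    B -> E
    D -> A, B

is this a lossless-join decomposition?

Yes

Common attributes: R1 ∩ R2 = {B, D}.
Closure of {B, D}: B → E applies, adding E; D → A, B applies, adding A; A, E → B, C applies, adding C. So (B, D)⁺ = {A, B, C, D, E}.
This closure contains every attribute of R1, so R1 ∩ R2 → R1. The join is lossless.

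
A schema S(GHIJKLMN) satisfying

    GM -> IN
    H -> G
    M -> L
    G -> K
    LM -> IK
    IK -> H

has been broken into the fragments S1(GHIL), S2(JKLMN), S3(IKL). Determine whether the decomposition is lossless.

Chase test. Columns are GHIJKLMN; row i has aⱼ where attribute j ∈ Si, else bᵢⱼ.
Initial tableau (one row per fragment):
  row 1: a1 a2 a3 b14 b15 a6 b17 b18
  row 2: b21 b22 b23 a4 a5 a6 a7 a8
  row 3: b31 b32 a3 b34 a5 a6 b37 b38
No row becomes fully distinguished — the join is lossy.

No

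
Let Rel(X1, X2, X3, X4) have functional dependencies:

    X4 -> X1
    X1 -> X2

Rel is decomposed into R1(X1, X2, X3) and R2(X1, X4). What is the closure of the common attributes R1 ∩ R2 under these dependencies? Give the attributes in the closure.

R1 ∩ R2 = {X1}.
X1 → X2 applies, adding X2
Closure: {X1, X2}.

X1, X2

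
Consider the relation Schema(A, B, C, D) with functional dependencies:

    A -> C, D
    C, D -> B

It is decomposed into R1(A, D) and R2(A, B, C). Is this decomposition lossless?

Common attributes: R1 ∩ R2 = {A}.
Closure of {A}: A → C, D applies, adding C, D; C, D → B applies, adding B. So (A)⁺ = {A, B, C, D}.
This closure contains every attribute of R1, so R1 ∩ R2 → R1. The join is lossless.

Yes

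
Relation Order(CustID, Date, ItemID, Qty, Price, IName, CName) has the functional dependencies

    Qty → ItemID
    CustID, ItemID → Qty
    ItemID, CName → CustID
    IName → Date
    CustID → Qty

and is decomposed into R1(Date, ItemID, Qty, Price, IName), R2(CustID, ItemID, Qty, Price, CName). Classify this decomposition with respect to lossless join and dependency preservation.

Lossless test: (ItemID, Qty, Price)⁺ = {ItemID, Qty, Price}, which is a superkey of neither fragment — lossy.
Dependency preservation: every FD's attributes lie within a single fragment, so each can be enforced locally — preserved.

lossy but dependency-preserving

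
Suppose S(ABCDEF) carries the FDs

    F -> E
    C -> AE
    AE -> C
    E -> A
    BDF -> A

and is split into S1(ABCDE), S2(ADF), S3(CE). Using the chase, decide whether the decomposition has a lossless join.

Chase test. Columns are ABCDEF; row i has aⱼ where attribute j ∈ Si, else bᵢⱼ.
Initial tableau (one row per fragment):
  row 1: a1 a2 a3 a4 a5 b16
  row 2: a1 b22 b23 a4 b25 a6
  row 3: b31 b32 a3 b34 a5 b36
Rows 1 and 3 agree on C; apply C→AE and equate their AE entries.
No row becomes fully distinguished — the join is lossy.

No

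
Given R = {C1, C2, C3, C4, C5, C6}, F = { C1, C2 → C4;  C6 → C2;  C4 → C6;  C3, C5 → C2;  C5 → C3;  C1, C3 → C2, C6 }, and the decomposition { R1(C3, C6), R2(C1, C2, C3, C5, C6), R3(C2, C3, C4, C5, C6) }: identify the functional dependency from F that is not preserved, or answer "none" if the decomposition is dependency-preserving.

C1, C2 → C4

Check C1, C2 → C4: no single fragment contains all of {C1, C2, C4}, and the restricted closure of {C1, C2} across the fragments never reaches {C4}.
C6 → C2 is preserved.
C4 → C6 is preserved.
C3, C5 → C2 is preserved.
C5 → C3 is preserved.
C1, C3 → C2, C6 is preserved.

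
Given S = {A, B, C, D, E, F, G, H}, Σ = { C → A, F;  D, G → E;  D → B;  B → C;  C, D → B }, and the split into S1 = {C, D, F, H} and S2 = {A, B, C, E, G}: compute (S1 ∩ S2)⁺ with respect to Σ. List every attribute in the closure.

A, C, F

S1 ∩ S2 = {C}.
C → A, F applies, adding A, F
Closure: {A, C, F}.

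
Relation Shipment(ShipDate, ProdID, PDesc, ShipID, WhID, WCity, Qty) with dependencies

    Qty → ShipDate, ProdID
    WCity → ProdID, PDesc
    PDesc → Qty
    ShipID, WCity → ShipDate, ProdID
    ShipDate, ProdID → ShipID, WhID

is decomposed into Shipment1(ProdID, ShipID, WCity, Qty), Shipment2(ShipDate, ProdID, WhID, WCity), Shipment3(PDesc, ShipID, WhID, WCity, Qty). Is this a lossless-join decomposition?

Yes

Chase test. Columns are ShipDate, ProdID, PDesc, ShipID, WhID, WCity, Qty; row i has aⱼ where attribute j ∈ Shipmenti, else bᵢⱼ.
Initial tableau (one row per fragment):
  row 1: b11 a2 b13 a4 b15 a6 a7
  row 2: a1 a2 b23 b24 a5 a6 b27
  row 3: b31 b32 a3 a4 a5 a6 a7
Rows 1 and 3 agree on Qty; apply Qty→ShipDate, ProdID and equate their ShipDate, ProdID entries.
Rows 1 and 2 agree on WCity; apply WCity→ProdID, PDesc and equate their ProdID, PDesc entries.
Rows 1 and 3 agree on WCity; apply WCity→ProdID, PDesc and equate their ProdID, PDesc entries.
Rows 1 and 2 agree on PDesc; apply PDesc→Qty and equate their Qty entries.
Rows 1 and 3 agree on ShipDate, ProdID; apply ShipDate, ProdID→ShipID, WhID and equate their ShipID, WhID entries.
Rows 1 and 2 agree on Qty; apply Qty→ShipDate, ProdID and equate their ShipDate, ProdID entries.
Rows 1 and 2 agree on ShipDate, ProdID; apply ShipDate, ProdID→ShipID, WhID and equate their ShipID, WhID entries.
Row 1 is now all distinguished symbols — the join is lossless.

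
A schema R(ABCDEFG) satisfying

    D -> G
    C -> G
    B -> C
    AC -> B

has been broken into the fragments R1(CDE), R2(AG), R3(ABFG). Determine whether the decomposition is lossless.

Chase test. Columns are ABCDEFG; row i has aⱼ where attribute j ∈ Ri, else bᵢⱼ.
Initial tableau (one row per fragment):
  row 1: b11 b12 a3 a4 a5 b16 b17
  row 2: a1 b22 b23 b24 b25 b26 a7
  row 3: a1 a2 b33 b34 b35 a6 a7
No row becomes fully distinguished — the join is lossy.

No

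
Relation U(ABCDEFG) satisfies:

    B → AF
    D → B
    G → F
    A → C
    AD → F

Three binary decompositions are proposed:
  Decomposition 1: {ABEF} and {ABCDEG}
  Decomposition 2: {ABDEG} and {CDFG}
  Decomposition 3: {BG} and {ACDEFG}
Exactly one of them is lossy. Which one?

Decomposition 1: common = {ABE}, closure = {ABCEF} → lossless.
Decomposition 2: common = {DG}, closure = {ABCDFG} → lossless.
Decomposition 3: common = {G}, closure = {FG} → lossy.

Decomposition 3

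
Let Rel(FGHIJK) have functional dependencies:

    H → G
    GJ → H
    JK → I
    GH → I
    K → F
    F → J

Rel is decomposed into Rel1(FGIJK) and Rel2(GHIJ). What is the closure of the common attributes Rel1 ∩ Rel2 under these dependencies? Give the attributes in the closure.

GHIJ

Rel1 ∩ Rel2 = {GIJ}.
GJ → H applies, adding H
Closure: {GHIJ}.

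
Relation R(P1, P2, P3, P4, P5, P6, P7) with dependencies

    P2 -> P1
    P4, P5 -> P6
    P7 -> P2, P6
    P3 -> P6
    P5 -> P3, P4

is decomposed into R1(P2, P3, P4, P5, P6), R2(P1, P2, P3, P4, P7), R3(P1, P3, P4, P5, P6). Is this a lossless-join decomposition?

No

Chase test. Columns are P1, P2, P3, P4, P5, P6, P7; row i has aⱼ where attribute j ∈ Ri, else bᵢⱼ.
Initial tableau (one row per fragment):
  row 1: b11 a2 a3 a4 a5 a6 b17
  row 2: a1 a2 a3 a4 b25 b26 a7
  row 3: a1 b32 a3 a4 a5 a6 b37
Rows 1 and 2 agree on P2; apply P2→P1 and equate their P1 entries.
Rows 1 and 2 agree on P3; apply P3→P6 and equate their P6 entries.
No row becomes fully distinguished — the join is lossy.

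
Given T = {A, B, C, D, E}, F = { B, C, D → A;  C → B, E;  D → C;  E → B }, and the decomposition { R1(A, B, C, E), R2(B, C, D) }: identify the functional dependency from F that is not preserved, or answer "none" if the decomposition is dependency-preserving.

B, C, D → A

Check B, C, D → A: no single fragment contains all of {A, B, C, D}, and the restricted closure of {B, C, D} across the fragments never reaches {A}.
C → B, E is preserved.
D → C is preserved.
E → B is preserved.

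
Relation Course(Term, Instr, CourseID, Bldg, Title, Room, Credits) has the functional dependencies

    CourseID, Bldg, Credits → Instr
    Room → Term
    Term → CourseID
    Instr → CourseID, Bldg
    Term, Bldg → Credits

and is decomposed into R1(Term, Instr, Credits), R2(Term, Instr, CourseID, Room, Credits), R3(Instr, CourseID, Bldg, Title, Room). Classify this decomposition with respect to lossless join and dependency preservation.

Lossless test (chase): Rows 2 and 3 agree on Room; apply Room→Term and equate their Term entries. Rows 1 and 2 agree on Term; apply Term→CourseID and equate their CourseID entries. Rows 1 and 2 agree on Instr; apply Instr→CourseID, Bldg and equate their CourseID, Bldg entries. Rows 1 and 3 agree on Instr; apply Instr→CourseID, Bldg and equate their CourseID, Bldg entries. Rows 1 and 3 agree on Term, Bldg; apply Term, Bldg→Credits and equate their Credits entries. Row 3 is now all distinguished symbols — the join is lossless.
Dependency preservation: the restricted closure of {CourseID, Bldg, Credits} across the fragments never reaches {Instr}, so CourseID, Bldg, Credits → Instr cannot be enforced without a join — not preserved.

lossless but not dependency-preserving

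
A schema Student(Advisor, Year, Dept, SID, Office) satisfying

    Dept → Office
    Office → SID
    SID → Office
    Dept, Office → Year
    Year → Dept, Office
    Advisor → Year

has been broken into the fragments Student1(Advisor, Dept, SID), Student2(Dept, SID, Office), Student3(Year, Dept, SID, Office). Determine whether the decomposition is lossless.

Yes

Chase test. Columns are Advisor, Year, Dept, SID, Office; row i has aⱼ where attribute j ∈ Studenti, else bᵢⱼ.
Initial tableau (one row per fragment):
  row 1: a1 b12 a3 a4 b15
  row 2: b21 b22 a3 a4 a5
  row 3: b31 a2 a3 a4 a5
Rows 1 and 2 agree on Dept; apply Dept→Office and equate their Office entries.
Rows 1 and 2 agree on Dept, Office; apply Dept, Office→Year and equate their Year entries.
Rows 1 and 3 agree on Dept, Office; apply Dept, Office→Year and equate their Year entries.
Row 1 is now all distinguished symbols — the join is lossless.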